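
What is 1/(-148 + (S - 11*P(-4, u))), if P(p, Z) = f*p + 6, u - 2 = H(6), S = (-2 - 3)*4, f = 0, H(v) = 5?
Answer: -1/234 ≈ -0.0042735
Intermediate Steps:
S = -20 (S = -5*4 = -20)
u = 7 (u = 2 + 5 = 7)
P(p, Z) = 6 (P(p, Z) = 0*p + 6 = 0 + 6 = 6)
1/(-148 + (S - 11*P(-4, u))) = 1/(-148 + (-20 - 11*6)) = 1/(-148 + (-20 - 66)) = 1/(-148 - 86) = 1/(-234) = -1/234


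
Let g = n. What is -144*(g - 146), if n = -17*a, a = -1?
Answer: 18576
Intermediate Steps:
n = 17 (n = -17*(-1) = 17)
g = 17
-144*(g - 146) = -144*(17 - 146) = -144*(-129) = 18576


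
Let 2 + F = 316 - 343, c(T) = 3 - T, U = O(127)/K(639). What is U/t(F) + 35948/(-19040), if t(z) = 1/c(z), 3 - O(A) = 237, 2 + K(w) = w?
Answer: -454589/33320 ≈ -13.643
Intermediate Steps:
K(w) = -2 + w
O(A) = -234 (O(A) = 3 - 1*237 = 3 - 237 = -234)
U = -18/49 (U = -234/(-2 + 639) = -234/637 = -234*1/637 = -18/49 ≈ -0.36735)
F = -29 (F = -2 + (316 - 343) = -2 - 27 = -29)
t(z) = 1/(3 - z)
U/t(F) + 35948/(-19040) = -18/(49*((-1/(-3 - 29)))) + 35948/(-19040) = -18/(49*((-1/(-32)))) + 35948*(-1/19040) = -18/(49*((-1*(-1/32)))) - 8987/4760 = -18/(49*1/32) - 8987/4760 = -18/49*32 - 8987/4760 = -576/49 - 8987/4760 = -454589/33320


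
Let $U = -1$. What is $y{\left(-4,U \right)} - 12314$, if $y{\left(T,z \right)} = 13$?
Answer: $-12301$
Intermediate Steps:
$y{\left(-4,U \right)} - 12314 = 13 - 12314 = -12301$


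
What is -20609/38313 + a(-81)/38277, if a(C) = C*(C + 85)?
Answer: -89029345/162945189 ≈ -0.54638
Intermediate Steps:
a(C) = C*(85 + C)
-20609/38313 + a(-81)/38277 = -20609/38313 - 81*(85 - 81)/38277 = -20609*1/38313 - 81*4*(1/38277) = -20609/38313 - 324*1/38277 = -20609/38313 - 36/4253 = -89029345/162945189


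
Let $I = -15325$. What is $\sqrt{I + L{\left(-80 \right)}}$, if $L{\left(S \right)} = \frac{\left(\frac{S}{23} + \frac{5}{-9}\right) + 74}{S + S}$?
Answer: $\frac{i \sqrt{116743051090}}{2760} \approx 123.8 i$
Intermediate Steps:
$L{\left(S \right)} = \frac{\frac{661}{9} + \frac{S}{23}}{2 S}$ ($L{\left(S \right)} = \frac{\left(S \frac{1}{23} + 5 \left(- \frac{1}{9}\right)\right) + 74}{2 S} = \left(\left(\frac{S}{23} - \frac{5}{9}\right) + 74\right) \frac{1}{2 S} = \left(\left(- \frac{5}{9} + \frac{S}{23}\right) + 74\right) \frac{1}{2 S} = \left(\frac{661}{9} + \frac{S}{23}\right) \frac{1}{2 S} = \frac{\frac{661}{9} + \frac{S}{23}}{2 S}$)
$\sqrt{I + L{\left(-80 \right)}} = \sqrt{-15325 + \frac{15203 + 9 \left(-80\right)}{414 \left(-80\right)}} = \sqrt{-15325 + \frac{1}{414} \left(- \frac{1}{80}\right) \left(15203 - 720\right)} = \sqrt{-15325 + \frac{1}{414} \left(- \frac{1}{80}\right) 14483} = \sqrt{-15325 - \frac{14483}{33120}} = \sqrt{- \frac{507578483}{33120}} = \frac{i \sqrt{116743051090}}{2760}$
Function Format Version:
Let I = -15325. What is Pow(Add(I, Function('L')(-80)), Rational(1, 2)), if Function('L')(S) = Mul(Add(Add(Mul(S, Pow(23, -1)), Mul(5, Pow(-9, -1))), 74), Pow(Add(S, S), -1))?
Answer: Mul(Rational(1, 2760), I, Pow(116743051090, Rational(1, 2))) ≈ Mul(123.80, I)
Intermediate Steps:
Function('L')(S) = Mul(Rational(1, 2), Pow(S, -1), Add(Rational(661, 9), Mul(Rational(1, 23), S))) (Function('L')(S) = Mul(Add(Add(Mul(S, Rational(1, 23)), Mul(5, Rational(-1, 9))), 74), Pow(Mul(2, S), -1)) = Mul(Add(Add(Mul(Rational(1, 23), S), Rational(-5, 9)), 74), Mul(Rational(1, 2), Pow(S, -1))) = Mul(Add(Add(Rational(-5, 9), Mul(Rational(1, 23), S)), 74), Mul(Rational(1, 2), Pow(S, -1))) = Mul(Add(Rational(661, 9), Mul(Rational(1, 23), S)), Mul(Rational(1, 2), Pow(S, -1))) = Mul(Rational(1, 2), Pow(S, -1), Add(Rational(661, 9), Mul(Rational(1, 23), S))))
Pow(Add(I, Function('L')(-80)), Rational(1, 2)) = Pow(Add(-15325, Mul(Rational(1, 414), Pow(-80, -1), Add(15203, Mul(9, -80)))), Rational(1, 2)) = Pow(Add(-15325, Mul(Rational(1, 414), Rational(-1, 80), Add(15203, -720))), Rational(1, 2)) = Pow(Add(-15325, Mul(Rational(1, 414), Rational(-1, 80), 14483)), Rational(1, 2)) = Pow(Add(-15325, Rational(-14483, 33120)), Rational(1, 2)) = Pow(Rational(-507578483, 33120), Rational(1, 2)) = Mul(Rational(1, 2760), I, Pow(116743051090, Rational(1, 2)))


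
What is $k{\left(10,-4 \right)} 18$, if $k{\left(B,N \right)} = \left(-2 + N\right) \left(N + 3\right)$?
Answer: $108$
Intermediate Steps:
$k{\left(B,N \right)} = \left(-2 + N\right) \left(3 + N\right)$
$k{\left(10,-4 \right)} 18 = \left(-6 - 4 + \left(-4\right)^{2}\right) 18 = \left(-6 - 4 + 16\right) 18 = 6 \cdot 18 = 108$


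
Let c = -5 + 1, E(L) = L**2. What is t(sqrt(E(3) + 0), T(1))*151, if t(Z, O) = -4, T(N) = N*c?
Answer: -604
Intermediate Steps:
c = -4
T(N) = -4*N (T(N) = N*(-4) = -4*N)
t(sqrt(E(3) + 0), T(1))*151 = -4*151 = -604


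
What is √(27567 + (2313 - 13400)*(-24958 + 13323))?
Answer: 2*√32256203 ≈ 11359.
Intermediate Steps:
√(27567 + (2313 - 13400)*(-24958 + 13323)) = √(27567 - 11087*(-11635)) = √(27567 + 128997245) = √129024812 = 2*√32256203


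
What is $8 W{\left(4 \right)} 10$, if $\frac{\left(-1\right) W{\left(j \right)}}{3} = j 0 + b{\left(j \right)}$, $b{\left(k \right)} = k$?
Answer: $-960$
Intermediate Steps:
$W{\left(j \right)} = - 3 j$ ($W{\left(j \right)} = - 3 \left(j 0 + j\right) = - 3 \left(0 + j\right) = - 3 j$)
$8 W{\left(4 \right)} 10 = 8 \left(\left(-3\right) 4\right) 10 = 8 \left(-12\right) 10 = \left(-96\right) 10 = -960$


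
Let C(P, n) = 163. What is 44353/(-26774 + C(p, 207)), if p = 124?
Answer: -44353/26611 ≈ -1.6667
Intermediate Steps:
44353/(-26774 + C(p, 207)) = 44353/(-26774 + 163) = 44353/(-26611) = 44353*(-1/26611) = -44353/26611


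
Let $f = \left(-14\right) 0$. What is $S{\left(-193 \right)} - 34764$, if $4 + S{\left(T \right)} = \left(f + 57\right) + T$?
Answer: $-34904$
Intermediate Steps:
$f = 0$
$S{\left(T \right)} = 53 + T$ ($S{\left(T \right)} = -4 + \left(\left(0 + 57\right) + T\right) = -4 + \left(57 + T\right) = 53 + T$)
$S{\left(-193 \right)} - 34764 = \left(53 - 193\right) - 34764 = -140 - 34764 = -34904$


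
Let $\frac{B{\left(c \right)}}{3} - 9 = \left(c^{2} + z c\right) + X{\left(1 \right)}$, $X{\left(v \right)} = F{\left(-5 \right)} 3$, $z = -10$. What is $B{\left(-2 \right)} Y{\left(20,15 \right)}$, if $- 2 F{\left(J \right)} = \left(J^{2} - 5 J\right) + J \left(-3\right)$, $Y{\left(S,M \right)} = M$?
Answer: $- \frac{5805}{2} \approx -2902.5$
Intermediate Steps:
$F{\left(J \right)} = 4 J - \frac{J^{2}}{2}$ ($F{\left(J \right)} = - \frac{\left(J^{2} - 5 J\right) + J \left(-3\right)}{2} = - \frac{\left(J^{2} - 5 J\right) - 3 J}{2} = - \frac{J^{2} - 8 J}{2} = 4 J - \frac{J^{2}}{2}$)
$X{\left(v \right)} = - \frac{195}{2}$ ($X{\left(v \right)} = \frac{1}{2} \left(-5\right) \left(8 - -5\right) 3 = \frac{1}{2} \left(-5\right) \left(8 + 5\right) 3 = \frac{1}{2} \left(-5\right) 13 \cdot 3 = \left(- \frac{65}{2}\right) 3 = - \frac{195}{2}$)
$B{\left(c \right)} = - \frac{531}{2} - 30 c + 3 c^{2}$ ($B{\left(c \right)} = 27 + 3 \left(\left(c^{2} - 10 c\right) - \frac{195}{2}\right) = 27 + 3 \left(- \frac{195}{2} + c^{2} - 10 c\right) = 27 - \left(\frac{585}{2} - 3 c^{2} + 30 c\right) = - \frac{531}{2} - 30 c + 3 c^{2}$)
$B{\left(-2 \right)} Y{\left(20,15 \right)} = \left(- \frac{531}{2} - -60 + 3 \left(-2\right)^{2}\right) 15 = \left(- \frac{531}{2} + 60 + 3 \cdot 4\right) 15 = \left(- \frac{531}{2} + 60 + 12\right) 15 = \left(- \frac{387}{2}\right) 15 = - \frac{5805}{2}$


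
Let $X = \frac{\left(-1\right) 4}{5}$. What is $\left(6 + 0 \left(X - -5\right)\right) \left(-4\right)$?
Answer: $-24$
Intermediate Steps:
$X = - \frac{4}{5}$ ($X = \left(-4\right) \frac{1}{5} = - \frac{4}{5} \approx -0.8$)
$\left(6 + 0 \left(X - -5\right)\right) \left(-4\right) = \left(6 + 0 \left(- \frac{4}{5} - -5\right)\right) \left(-4\right) = \left(6 + 0 \left(- \frac{4}{5} + 5\right)\right) \left(-4\right) = \left(6 + 0 \cdot \frac{21}{5}\right) \left(-4\right) = \left(6 + 0\right) \left(-4\right) = 6 \left(-4\right) = -24$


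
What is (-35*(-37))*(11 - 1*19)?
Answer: -10360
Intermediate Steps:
(-35*(-37))*(11 - 1*19) = 1295*(11 - 19) = 1295*(-8) = -10360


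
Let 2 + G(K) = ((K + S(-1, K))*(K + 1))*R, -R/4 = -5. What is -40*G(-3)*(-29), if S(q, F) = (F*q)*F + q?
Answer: 600880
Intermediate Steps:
R = 20 (R = -4*(-5) = 20)
S(q, F) = q + q*F**2 (S(q, F) = q*F**2 + q = q + q*F**2)
G(K) = -2 + 20*(1 + K)*(-1 + K - K**2) (G(K) = -2 + ((K - (1 + K**2))*(K + 1))*20 = -2 + ((K + (-1 - K**2))*(1 + K))*20 = -2 + ((-1 + K - K**2)*(1 + K))*20 = -2 + ((1 + K)*(-1 + K - K**2))*20 = -2 + 20*(1 + K)*(-1 + K - K**2))
-40*G(-3)*(-29) = -40*(-22 - 20*(-3)**3)*(-29) = -40*(-22 - 20*(-27))*(-29) = -40*(-22 + 540)*(-29) = -40*518*(-29) = -20720*(-29) = 600880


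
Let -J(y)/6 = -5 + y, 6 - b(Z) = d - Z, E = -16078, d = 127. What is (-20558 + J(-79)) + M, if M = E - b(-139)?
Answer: -35872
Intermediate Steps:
b(Z) = -121 + Z (b(Z) = 6 - (127 - Z) = 6 + (-127 + Z) = -121 + Z)
J(y) = 30 - 6*y (J(y) = -6*(-5 + y) = 30 - 6*y)
M = -15818 (M = -16078 - (-121 - 139) = -16078 - 1*(-260) = -16078 + 260 = -15818)
(-20558 + J(-79)) + M = (-20558 + (30 - 6*(-79))) - 15818 = (-20558 + (30 + 474)) - 15818 = (-20558 + 504) - 15818 = -20054 - 15818 = -35872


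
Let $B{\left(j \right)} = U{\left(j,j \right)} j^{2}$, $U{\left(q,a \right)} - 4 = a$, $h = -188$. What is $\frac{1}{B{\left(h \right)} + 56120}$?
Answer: $- \frac{1}{6447176} \approx -1.5511 \cdot 10^{-7}$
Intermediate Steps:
$U{\left(q,a \right)} = 4 + a$
$B{\left(j \right)} = j^{2} \left(4 + j\right)$ ($B{\left(j \right)} = \left(4 + j\right) j^{2} = j^{2} \left(4 + j\right)$)
$\frac{1}{B{\left(h \right)} + 56120} = \frac{1}{\left(-188\right)^{2} \left(4 - 188\right) + 56120} = \frac{1}{35344 \left(-184\right) + 56120} = \frac{1}{-6503296 + 56120} = \frac{1}{-6447176} = - \frac{1}{6447176}$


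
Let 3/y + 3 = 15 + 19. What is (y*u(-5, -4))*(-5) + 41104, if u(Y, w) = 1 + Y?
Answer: 1274284/31 ≈ 41106.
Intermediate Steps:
y = 3/31 (y = 3/(-3 + (15 + 19)) = 3/(-3 + 34) = 3/31 ≈ 0.096774)
(y*u(-5, -4))*(-5) + 41104 = (3*(1 - 5)/31)*(-5) + 41104 = ((3/31)*(-4))*(-5) + 41104 = -12/31*(-5) + 41104 = 60/31 + 41104 = 1274284/31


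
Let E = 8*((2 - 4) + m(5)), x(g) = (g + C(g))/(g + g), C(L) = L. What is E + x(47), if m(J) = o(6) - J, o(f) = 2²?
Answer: -23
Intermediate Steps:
o(f) = 4
m(J) = 4 - J
x(g) = 1 (x(g) = (g + g)/(g + g) = (2*g)/((2*g)) = (2*g)*(1/(2*g)) = 1)
E = -24 (E = 8*((2 - 4) + (4 - 1*5)) = 8*(-2 + (4 - 5)) = 8*(-2 - 1) = 8*(-3) = -24)
E + x(47) = -24 + 1 = -23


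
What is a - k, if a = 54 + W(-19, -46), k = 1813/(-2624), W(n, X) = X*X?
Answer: 5695893/2624 ≈ 2170.7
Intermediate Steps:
W(n, X) = X**2
k = -1813/2624 (k = 1813*(-1/2624) = -1813/2624 ≈ -0.69093)
a = 2170 (a = 54 + (-46)**2 = 54 + 2116 = 2170)
a - k = 2170 - 1*(-1813/2624) = 2170 + 1813/2624 = 5695893/2624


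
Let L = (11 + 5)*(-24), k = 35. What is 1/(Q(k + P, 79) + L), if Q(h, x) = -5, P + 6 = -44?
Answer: -1/389 ≈ -0.0025707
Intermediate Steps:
P = -50 (P = -6 - 44 = -50)
L = -384 (L = 16*(-24) = -384)
1/(Q(k + P, 79) + L) = 1/(-5 - 384) = 1/(-389) = -1/389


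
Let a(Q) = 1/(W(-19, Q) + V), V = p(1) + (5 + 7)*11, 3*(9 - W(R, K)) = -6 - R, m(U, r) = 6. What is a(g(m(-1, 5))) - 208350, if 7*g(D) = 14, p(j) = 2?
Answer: -86673597/416 ≈ -2.0835e+5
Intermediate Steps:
W(R, K) = 11 + R/3 (W(R, K) = 9 - (-6 - R)/3 = 9 + (2 + R/3) = 11 + R/3)
g(D) = 2 (g(D) = (⅐)*14 = 2)
V = 134 (V = 2 + (5 + 7)*11 = 2 + 12*11 = 2 + 132 = 134)
a(Q) = 3/416 (a(Q) = 1/((11 + (⅓)*(-19)) + 134) = 1/((11 - 19/3) + 134) = 1/(14/3 + 134) = 1/(416/3) = 3/416)
a(g(m(-1, 5))) - 208350 = 3/416 - 208350 = -86673597/416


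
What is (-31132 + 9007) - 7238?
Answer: -29363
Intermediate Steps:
(-31132 + 9007) - 7238 = -22125 - 7238 = -29363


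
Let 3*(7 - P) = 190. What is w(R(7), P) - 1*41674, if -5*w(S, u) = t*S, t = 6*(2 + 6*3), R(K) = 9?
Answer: -41890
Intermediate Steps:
P = -169/3 (P = 7 - ⅓*190 = 7 - 190/3 = -169/3 ≈ -56.333)
t = 120 (t = 6*(2 + 18) = 6*20 = 120)
w(S, u) = -24*S
w(R(7), P) - 1*41674 = -24*9 - 1*41674 = -216 - 41674 = -41890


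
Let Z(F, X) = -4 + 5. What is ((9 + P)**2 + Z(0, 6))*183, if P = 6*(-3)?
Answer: 15006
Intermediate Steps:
Z(F, X) = 1
P = -18
((9 + P)**2 + Z(0, 6))*183 = ((9 - 18)**2 + 1)*183 = ((-9)**2 + 1)*183 = (81 + 1)*183 = 82*183 = 15006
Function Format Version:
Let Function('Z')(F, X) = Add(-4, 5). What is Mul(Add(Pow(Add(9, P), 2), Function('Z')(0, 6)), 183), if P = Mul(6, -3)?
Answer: 15006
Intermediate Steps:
Function('Z')(F, X) = 1
P = -18
Mul(Add(Pow(Add(9, P), 2), Function('Z')(0, 6)), 183) = Mul(Add(Pow(Add(9, -18), 2), 1), 183) = Mul(Add(Pow(-9, 2), 1), 183) = Mul(Add(81, 1), 183) = Mul(82, 183) = 15006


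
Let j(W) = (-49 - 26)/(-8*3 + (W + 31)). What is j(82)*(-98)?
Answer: 7350/89 ≈ 82.584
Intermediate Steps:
j(W) = -75/(7 + W) (j(W) = -75/(-24 + (31 + W)) = -75/(7 + W))
j(82)*(-98) = -75/(7 + 82)*(-98) = -75/89*(-98) = 7350/89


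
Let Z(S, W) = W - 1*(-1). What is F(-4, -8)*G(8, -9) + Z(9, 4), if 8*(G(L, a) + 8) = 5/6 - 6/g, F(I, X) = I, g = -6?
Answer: 433/12 ≈ 36.083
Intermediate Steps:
Z(S, W) = 1 + W (Z(S, W) = W + 1 = 1 + W)
G(L, a) = -373/48 (G(L, a) = -8 + (5/6 - 6/(-6))/8 = -8 + (5*(⅙) - 6*(-⅙))/8 = -8 + (⅚ + 1)/8 = -8 + (⅛)*(11/6) = -8 + 11/48 = -373/48)
F(-4, -8)*G(8, -9) + Z(9, 4) = -4*(-373/48) + (1 + 4) = 373/12 + 5 = 433/12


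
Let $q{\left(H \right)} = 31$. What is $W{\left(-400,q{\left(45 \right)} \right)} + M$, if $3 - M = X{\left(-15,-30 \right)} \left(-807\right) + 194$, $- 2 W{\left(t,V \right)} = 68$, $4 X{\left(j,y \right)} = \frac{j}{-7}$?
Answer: $\frac{5805}{28} \approx 207.32$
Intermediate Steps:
$X{\left(j,y \right)} = - \frac{j}{28}$ ($X{\left(j,y \right)} = \frac{j \frac{1}{-7}}{4} = \frac{j \left(- \frac{1}{7}\right)}{4} = \frac{\left(- \frac{1}{7}\right) j}{4} = - \frac{j}{28}$)
$W{\left(t,V \right)} = -34$ ($W{\left(t,V \right)} = \left(- \frac{1}{2}\right) 68 = -34$)
$M = \frac{6757}{28}$ ($M = 3 - \left(\left(- \frac{1}{28}\right) \left(-15\right) \left(-807\right) + 194\right) = 3 - \left(\frac{15}{28} \left(-807\right) + 194\right) = 3 - \left(- \frac{12105}{28} + 194\right) = 3 - - \frac{6673}{28} = 3 + \frac{6673}{28} = \frac{6757}{28} \approx 241.32$)
$W{\left(-400,q{\left(45 \right)} \right)} + M = -34 + \frac{6757}{28} = \frac{5805}{28}$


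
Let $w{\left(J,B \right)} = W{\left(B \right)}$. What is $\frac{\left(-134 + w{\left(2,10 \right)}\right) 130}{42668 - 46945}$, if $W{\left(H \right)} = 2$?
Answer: $\frac{1320}{329} \approx 4.0122$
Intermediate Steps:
$w{\left(J,B \right)} = 2$
$\frac{\left(-134 + w{\left(2,10 \right)}\right) 130}{42668 - 46945} = \frac{\left(-134 + 2\right) 130}{42668 - 46945} = \frac{\left(-132\right) 130}{42668 - 46945} = - \frac{17160}{-4277} = \left(-17160\right) \left(- \frac{1}{4277}\right) = \frac{1320}{329}$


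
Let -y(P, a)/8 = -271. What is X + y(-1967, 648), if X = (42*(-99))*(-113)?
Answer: 472022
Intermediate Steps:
y(P, a) = 2168 (y(P, a) = -8*(-271) = 2168)
X = 469854 (X = -4158*(-113) = 469854)
X + y(-1967, 648) = 469854 + 2168 = 472022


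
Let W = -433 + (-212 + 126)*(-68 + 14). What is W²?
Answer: 17732521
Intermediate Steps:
W = 4211 (W = -433 - 86*(-54) = -433 + 4644 = 4211)
W² = 4211² = 17732521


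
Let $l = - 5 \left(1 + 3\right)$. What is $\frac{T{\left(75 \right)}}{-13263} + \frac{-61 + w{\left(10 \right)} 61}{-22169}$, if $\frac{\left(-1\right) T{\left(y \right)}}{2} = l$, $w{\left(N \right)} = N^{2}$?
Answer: $- \frac{80982017}{294027447} \approx -0.27542$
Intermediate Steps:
$l = -20$ ($l = \left(-5\right) 4 = -20$)
$T{\left(y \right)} = 40$ ($T{\left(y \right)} = \left(-2\right) \left(-20\right) = 40$)
$\frac{T{\left(75 \right)}}{-13263} + \frac{-61 + w{\left(10 \right)} 61}{-22169} = \frac{40}{-13263} + \frac{-61 + 10^{2} \cdot 61}{-22169} = 40 \left(- \frac{1}{13263}\right) + \left(-61 + 100 \cdot 61\right) \left(- \frac{1}{22169}\right) = - \frac{40}{13263} + \left(-61 + 6100\right) \left(- \frac{1}{22169}\right) = - \frac{40}{13263} + 6039 \left(- \frac{1}{22169}\right) = - \frac{40}{13263} - \frac{6039}{22169} = - \frac{80982017}{294027447}$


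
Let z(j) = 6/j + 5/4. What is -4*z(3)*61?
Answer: -793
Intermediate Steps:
z(j) = 5/4 + 6/j (z(j) = 6/j + 5*(¼) = 6/j + 5/4 = 5/4 + 6/j)
-4*z(3)*61 = -4*(5/4 + 6/3)*61 = -4*(5/4 + 6*(⅓))*61 = -4*(5/4 + 2)*61 = -4*13/4*61 = -13*61 = -793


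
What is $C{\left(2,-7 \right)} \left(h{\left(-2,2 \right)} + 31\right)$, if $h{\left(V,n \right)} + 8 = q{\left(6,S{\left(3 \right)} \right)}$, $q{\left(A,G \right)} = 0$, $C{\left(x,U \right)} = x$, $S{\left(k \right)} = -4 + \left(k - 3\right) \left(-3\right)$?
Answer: $46$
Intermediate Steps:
$S{\left(k \right)} = 5 - 3 k$ ($S{\left(k \right)} = -4 + \left(k - 3\right) \left(-3\right) = -4 + \left(-3 + k\right) \left(-3\right) = -4 - \left(-9 + 3 k\right) = 5 - 3 k$)
$h{\left(V,n \right)} = -8$ ($h{\left(V,n \right)} = -8 + 0 = -8$)
$C{\left(2,-7 \right)} \left(h{\left(-2,2 \right)} + 31\right) = 2 \left(-8 + 31\right) = 2 \cdot 23 = 46$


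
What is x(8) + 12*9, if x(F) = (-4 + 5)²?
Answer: 109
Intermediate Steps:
x(F) = 1 (x(F) = 1² = 1)
x(8) + 12*9 = 1 + 12*9 = 1 + 108 = 109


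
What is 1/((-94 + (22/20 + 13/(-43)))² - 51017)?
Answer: -184900/7826877371 ≈ -2.3624e-5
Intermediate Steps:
1/((-94 + (22/20 + 13/(-43)))² - 51017) = 1/((-94 + (22*(1/20) + 13*(-1/43)))² - 51017) = 1/((-94 + (11/10 - 13/43))² - 51017) = 1/((-94 + 343/430)² - 51017) = 1/((-40077/430)² - 51017) = 1/(1606165929/184900 - 51017) = 1/(-7826877371/184900) = -184900/7826877371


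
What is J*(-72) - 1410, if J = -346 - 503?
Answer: 59718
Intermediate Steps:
J = -849
J*(-72) - 1410 = -849*(-72) - 1410 = 61128 - 1410 = 59718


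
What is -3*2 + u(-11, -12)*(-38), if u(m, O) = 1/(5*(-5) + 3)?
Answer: -47/11 ≈ -4.2727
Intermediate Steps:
u(m, O) = -1/22 (u(m, O) = 1/(-25 + 3) = 1/(-22) = -1/22)
-3*2 + u(-11, -12)*(-38) = -3*2 - 1/22*(-38) = -6 + 19/11 = -47/11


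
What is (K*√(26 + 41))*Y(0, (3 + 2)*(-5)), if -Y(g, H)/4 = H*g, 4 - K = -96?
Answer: 0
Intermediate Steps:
K = 100 (K = 4 - 1*(-96) = 4 + 96 = 100)
Y(g, H) = -4*H*g
(K*√(26 + 41))*Y(0, (3 + 2)*(-5)) = (100*√(26 + 41))*(-4*(3 + 2)*(-5)*0) = (100*√67)*(-4*5*(-5)*0) = (100*√67)*(-4*(-25)*0) = (100*√67)*0 = 0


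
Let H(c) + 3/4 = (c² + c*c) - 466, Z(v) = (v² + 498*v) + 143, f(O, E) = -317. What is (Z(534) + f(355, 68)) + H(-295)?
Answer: 2897989/4 ≈ 7.2450e+5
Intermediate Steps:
Z(v) = 143 + v² + 498*v
H(c) = -1867/4 + 2*c² (H(c) = -¾ + ((c² + c*c) - 466) = -¾ + ((c² + c²) - 466) = -¾ + (2*c² - 466) = -¾ + (-466 + 2*c²) = -1867/4 + 2*c²)
(Z(534) + f(355, 68)) + H(-295) = ((143 + 534² + 498*534) - 317) + (-1867/4 + 2*(-295)²) = ((143 + 285156 + 265932) - 317) + (-1867/4 + 2*87025) = (551231 - 317) + (-1867/4 + 174050) = 550914 + 694333/4 = 2897989/4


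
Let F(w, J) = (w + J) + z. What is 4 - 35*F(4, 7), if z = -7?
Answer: -136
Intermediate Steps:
F(w, J) = -7 + J + w (F(w, J) = (w + J) - 7 = (J + w) - 7 = -7 + J + w)
4 - 35*F(4, 7) = 4 - 35*(-7 + 7 + 4) = 4 - 35*4 = 4 - 140 = -136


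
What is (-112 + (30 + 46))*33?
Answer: -1188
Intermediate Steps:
(-112 + (30 + 46))*33 = (-112 + 76)*33 = -36*33 = -1188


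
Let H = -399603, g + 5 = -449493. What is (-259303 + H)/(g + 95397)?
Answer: 658906/354101 ≈ 1.8608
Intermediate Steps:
g = -449498 (g = -5 - 449493 = -449498)
(-259303 + H)/(g + 95397) = (-259303 - 399603)/(-449498 + 95397) = -658906/(-354101) = -658906*(-1/354101) = 658906/354101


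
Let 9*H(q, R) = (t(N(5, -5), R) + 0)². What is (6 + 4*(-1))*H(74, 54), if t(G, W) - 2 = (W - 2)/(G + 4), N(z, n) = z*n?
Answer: 200/3969 ≈ 0.050391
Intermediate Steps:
N(z, n) = n*z
t(G, W) = 2 + (-2 + W)/(4 + G) (t(G, W) = 2 + (W - 2)/(G + 4) = 2 + (-2 + W)/(4 + G))
H(q, R) = (44/21 - R/21)²/9 (H(q, R) = ((6 + R + 2*(-5*5))/(4 - 5*5) + 0)²/9 = ((6 + R + 2*(-25))/(4 - 25) + 0)²/9 = ((6 + R - 50)/(-21) + 0)²/9 = (-(-44 + R)/21 + 0)²/9 = ((44/21 - R/21) + 0)²/9 = (44/21 - R/21)²/9)
(6 + 4*(-1))*H(74, 54) = (6 + 4*(-1))*((-44 + 54)²/3969) = (6 - 4)*((1/3969)*10²) = 2*((1/3969)*100) = 2*(100/3969) = 200/3969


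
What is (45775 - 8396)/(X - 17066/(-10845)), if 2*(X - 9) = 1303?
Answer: 810750510/14360377 ≈ 56.457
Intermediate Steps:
X = 1321/2 (X = 9 + (½)*1303 = 9 + 1303/2 = 1321/2 ≈ 660.50)
(45775 - 8396)/(X - 17066/(-10845)) = (45775 - 8396)/(1321/2 - 17066/(-10845)) = 37379/(1321/2 - 17066*(-1/10845)) = 37379/(1321/2 + 17066/10845) = 37379/(14360377/21690) = 37379*(21690/14360377) = 810750510/14360377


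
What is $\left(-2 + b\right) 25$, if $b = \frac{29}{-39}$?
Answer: $- \frac{2675}{39} \approx -68.59$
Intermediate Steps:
$b = - \frac{29}{39}$ ($b = 29 \left(- \frac{1}{39}\right) = - \frac{29}{39} \approx -0.74359$)
$\left(-2 + b\right) 25 = \left(-2 - \frac{29}{39}\right) 25 = \left(- \frac{107}{39}\right) 25 = - \frac{2675}{39}$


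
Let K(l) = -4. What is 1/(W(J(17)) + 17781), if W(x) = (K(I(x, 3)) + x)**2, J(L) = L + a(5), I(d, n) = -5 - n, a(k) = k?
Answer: 1/18105 ≈ 5.5233e-5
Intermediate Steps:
J(L) = 5 + L (J(L) = L + 5 = 5 + L)
W(x) = (-4 + x)**2
1/(W(J(17)) + 17781) = 1/((-4 + (5 + 17))**2 + 17781) = 1/((-4 + 22)**2 + 17781) = 1/(18**2 + 17781) = 1/(324 + 17781) = 1/18105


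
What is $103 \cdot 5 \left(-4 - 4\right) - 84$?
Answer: $-4204$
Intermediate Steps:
$103 \cdot 5 \left(-4 - 4\right) - 84 = 103 \cdot 5 \left(-8\right) - 84 = 103 \left(-40\right) - 84 = -4120 - 84 = -4204$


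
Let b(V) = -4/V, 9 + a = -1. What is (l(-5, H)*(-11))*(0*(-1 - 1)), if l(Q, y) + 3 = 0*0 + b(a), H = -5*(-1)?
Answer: 0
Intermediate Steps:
a = -10 (a = -9 - 1 = -10)
H = 5
l(Q, y) = -13/5 (l(Q, y) = -3 + (0*0 - 4/(-10)) = -3 + (0 - 4*(-⅒)) = -3 + (0 + ⅖) = -3 + ⅖ = -13/5)
(l(-5, H)*(-11))*(0*(-1 - 1)) = (-13/5*(-11))*(0*(-1 - 1)) = 143*(0*(-2))/5 = (143/5)*0 = 0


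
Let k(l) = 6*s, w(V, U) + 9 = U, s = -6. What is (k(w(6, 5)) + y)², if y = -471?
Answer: 257049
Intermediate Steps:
w(V, U) = -9 + U
k(l) = -36 (k(l) = 6*(-6) = -36)
(k(w(6, 5)) + y)² = (-36 - 471)² = (-507)² = 257049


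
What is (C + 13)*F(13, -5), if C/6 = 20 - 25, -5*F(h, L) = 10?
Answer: 34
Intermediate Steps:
F(h, L) = -2 (F(h, L) = -⅕*10 = -2)
C = -30 (C = 6*(20 - 25) = 6*(-5) = -30)
(C + 13)*F(13, -5) = (-30 + 13)*(-2) = -17*(-2) = 34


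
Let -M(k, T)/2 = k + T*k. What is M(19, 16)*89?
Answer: -57494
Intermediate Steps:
M(k, T) = -2*k - 2*T*k (M(k, T) = -2*(k + T*k) = -2*k - 2*T*k)
M(19, 16)*89 = -2*19*(1 + 16)*89 = -2*19*17*89 = -646*89 = -57494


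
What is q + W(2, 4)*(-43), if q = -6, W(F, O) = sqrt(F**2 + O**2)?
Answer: -6 - 86*sqrt(5) ≈ -198.30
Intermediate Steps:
q + W(2, 4)*(-43) = -6 + sqrt(2**2 + 4**2)*(-43) = -6 + sqrt(4 + 16)*(-43) = -6 + sqrt(20)*(-43) = -6 + (2*sqrt(5))*(-43) = -6 - 86*sqrt(5)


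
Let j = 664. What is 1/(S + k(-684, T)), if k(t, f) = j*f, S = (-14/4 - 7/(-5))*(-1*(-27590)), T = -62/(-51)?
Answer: -51/2913721 ≈ -1.7503e-5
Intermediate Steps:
T = 62/51 (T = -62*(-1/51) = 62/51 ≈ 1.2157)
S = -57939 (S = (-14*¼ - 7*(-⅕))*27590 = (-7/2 + 7/5)*27590 = -21/10*27590 = -57939)
k(t, f) = 664*f
1/(S + k(-684, T)) = 1/(-57939 + 664*(62/51)) = 1/(-57939 + 41168/51) = 1/(-2913721/51) = -51/2913721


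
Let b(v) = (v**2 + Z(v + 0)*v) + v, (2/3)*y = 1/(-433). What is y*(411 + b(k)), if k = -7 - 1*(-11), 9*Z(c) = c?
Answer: -3895/2598 ≈ -1.4992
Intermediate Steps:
Z(c) = c/9
y = -3/866 (y = (3/2)/(-433) = (3/2)*(-1/433) = -3/866 ≈ -0.0034642)
k = 4 (k = -7 + 11 = 4)
b(v) = v + 10*v**2/9 (b(v) = (v**2 + ((v + 0)/9)*v) + v = (v**2 + (v/9)*v) + v = (v**2 + v**2/9) + v = 10*v**2/9 + v = v + 10*v**2/9)
y*(411 + b(k)) = -3*(411 + (1/9)*4*(9 + 10*4))/866 = -3*(411 + (1/9)*4*(9 + 40))/866 = -3*(411 + (1/9)*4*49)/866 = -3*(411 + 196/9)/866 = -3/866*3895/9 = -3895/2598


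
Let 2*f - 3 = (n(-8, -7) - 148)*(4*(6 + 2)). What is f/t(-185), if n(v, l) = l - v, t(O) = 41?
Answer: -4701/82 ≈ -57.329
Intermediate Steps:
f = -4701/2 (f = 3/2 + (((-7 - 1*(-8)) - 148)*(4*(6 + 2)))/2 = 3/2 + (((-7 + 8) - 148)*(4*8))/2 = 3/2 + ((1 - 148)*32)/2 = 3/2 + (-147*32)/2 = 3/2 + (1/2)*(-4704) = 3/2 - 2352 = -4701/2 ≈ -2350.5)
f/t(-185) = -4701/2/41 = -4701/2*1/41 = -4701/82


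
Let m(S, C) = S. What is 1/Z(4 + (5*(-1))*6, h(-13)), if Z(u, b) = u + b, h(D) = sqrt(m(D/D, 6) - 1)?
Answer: -1/26 ≈ -0.038462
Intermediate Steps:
h(D) = 0 (h(D) = sqrt(D/D - 1) = sqrt(1 - 1) = sqrt(0) = 0)
Z(u, b) = b + u
1/Z(4 + (5*(-1))*6, h(-13)) = 1/(0 + (4 + (5*(-1))*6)) = 1/(0 + (4 - 5*6)) = 1/(0 + (4 - 30)) = 1/(0 - 26) = 1/(-26) = -1/26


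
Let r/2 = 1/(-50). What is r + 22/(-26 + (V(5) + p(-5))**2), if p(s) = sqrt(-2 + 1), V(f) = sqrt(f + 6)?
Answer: (-sqrt(11) - 283*I)/(25*(sqrt(11) + 8*I)) ≈ -1.2133 - 0.48644*I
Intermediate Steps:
V(f) = sqrt(6 + f)
r = -1/25 (r = 2/(-50) = 2*(-1/50) = -1/25 ≈ -0.040000)
p(s) = I (p(s) = sqrt(-1) = I)
r + 22/(-26 + (V(5) + p(-5))**2) = -1/25 + 22/(-26 + (sqrt(6 + 5) + I)**2) = -1/25 + 22/(-26 + (sqrt(11) + I)**2) = -1/25 + 22/(-26 + (I + sqrt(11))**2)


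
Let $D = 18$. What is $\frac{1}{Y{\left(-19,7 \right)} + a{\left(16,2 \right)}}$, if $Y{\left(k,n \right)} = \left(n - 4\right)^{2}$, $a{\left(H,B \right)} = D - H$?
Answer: $\frac{1}{11} \approx 0.090909$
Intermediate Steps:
$a{\left(H,B \right)} = 18 - H$
$Y{\left(k,n \right)} = \left(-4 + n\right)^{2}$
$\frac{1}{Y{\left(-19,7 \right)} + a{\left(16,2 \right)}} = \frac{1}{\left(-4 + 7\right)^{2} + \left(18 - 16\right)} = \frac{1}{3^{2} + \left(18 - 16\right)} = \frac{1}{9 + 2} = \frac{1}{11}$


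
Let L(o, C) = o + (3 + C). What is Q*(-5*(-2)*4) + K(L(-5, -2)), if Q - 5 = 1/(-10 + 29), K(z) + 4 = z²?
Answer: 4068/19 ≈ 214.11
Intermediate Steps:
L(o, C) = 3 + C + o
K(z) = -4 + z²
Q = 96/19 (Q = 5 + 1/(-10 + 29) = 5 + 1/19 = 96/19 ≈ 5.0526)
Q*(-5*(-2)*4) + K(L(-5, -2)) = 96*(-5*(-2)*4)/19 + (-4 + (3 - 2 - 5)²) = 96*(10*4)/19 + (-4 + (-4)²) = (96/19)*40 + (-4 + 16) = 3840/19 + 12 = 4068/19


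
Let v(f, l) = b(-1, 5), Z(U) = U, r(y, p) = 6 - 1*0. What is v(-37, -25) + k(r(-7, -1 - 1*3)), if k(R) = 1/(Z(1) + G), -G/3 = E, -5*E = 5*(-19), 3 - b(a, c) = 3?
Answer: -1/56 ≈ -0.017857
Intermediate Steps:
b(a, c) = 0 (b(a, c) = 3 - 1*3 = 3 - 3 = 0)
r(y, p) = 6 (r(y, p) = 6 + 0 = 6)
E = 19 (E = -(-19) = -⅕*(-95) = 19)
G = -57 (G = -3*19 = -57)
v(f, l) = 0
k(R) = -1/56 (k(R) = 1/(1 - 57) = 1/(-56) = -1/56)
v(-37, -25) + k(r(-7, -1 - 1*3)) = 0 - 1/56 = -1/56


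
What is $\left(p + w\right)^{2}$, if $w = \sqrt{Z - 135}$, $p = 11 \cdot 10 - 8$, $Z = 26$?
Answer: $\left(102 + i \sqrt{109}\right)^{2} \approx 10295.0 + 2129.8 i$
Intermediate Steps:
$p = 102$ ($p = 110 - 8 = 102$)
$w = i \sqrt{109}$ ($w = \sqrt{26 - 135} = \sqrt{-109} = i \sqrt{109} \approx 10.44 i$)
$\left(p + w\right)^{2} = \left(102 + i \sqrt{109}\right)^{2}$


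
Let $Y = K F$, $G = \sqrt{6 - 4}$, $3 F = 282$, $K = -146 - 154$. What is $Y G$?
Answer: $- 28200 \sqrt{2} \approx -39881.0$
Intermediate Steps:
$K = -300$
$F = 94$ ($F = \frac{1}{3} \cdot 282 = 94$)
$G = \sqrt{2} \approx 1.4142$
$Y = -28200$ ($Y = \left(-300\right) 94 = -28200$)
$Y G = - 28200 \sqrt{2}$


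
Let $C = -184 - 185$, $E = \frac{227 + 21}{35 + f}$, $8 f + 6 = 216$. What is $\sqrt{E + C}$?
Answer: $\frac{i \sqrt{447065}}{35} \approx 19.104 i$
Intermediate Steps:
$f = \frac{105}{4}$ ($f = - \frac{3}{4} + \frac{1}{8} \cdot 216 = - \frac{3}{4} + 27 = \frac{105}{4} \approx 26.25$)
$E = \frac{992}{245}$ ($E = \frac{227 + 21}{35 + \frac{105}{4}} = \frac{248}{\frac{245}{4}} = 248 \cdot \frac{4}{245} = \frac{992}{245} \approx 4.049$)
$C = -369$ ($C = -184 - 185 = -369$)
$\sqrt{E + C} = \sqrt{\frac{992}{245} - 369} = \sqrt{- \frac{89413}{245}} = \frac{i \sqrt{447065}}{35}$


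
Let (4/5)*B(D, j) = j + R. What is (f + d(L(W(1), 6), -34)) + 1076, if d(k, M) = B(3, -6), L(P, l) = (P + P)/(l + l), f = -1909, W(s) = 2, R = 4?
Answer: -1671/2 ≈ -835.50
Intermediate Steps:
L(P, l) = P/l (L(P, l) = (2*P)/((2*l)) = (2*P)*(1/(2*l)) = P/l)
B(D, j) = 5 + 5*j/4 (B(D, j) = 5*(j + 4)/4 = 5*(4 + j)/4 = 5 + 5*j/4)
d(k, M) = -5/2 (d(k, M) = 5 + (5/4)*(-6) = 5 - 15/2 = -5/2)
(f + d(L(W(1), 6), -34)) + 1076 = (-1909 - 5/2) + 1076 = -3823/2 + 1076 = -1671/2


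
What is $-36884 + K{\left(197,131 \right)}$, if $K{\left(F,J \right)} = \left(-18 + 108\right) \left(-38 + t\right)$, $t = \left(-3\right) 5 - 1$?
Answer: $-41744$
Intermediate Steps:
$t = -16$ ($t = -15 - 1 = -16$)
$K{\left(F,J \right)} = -4860$ ($K{\left(F,J \right)} = \left(-18 + 108\right) \left(-38 - 16\right) = 90 \left(-54\right) = -4860$)
$-36884 + K{\left(197,131 \right)} = -36884 - 4860 = -41744$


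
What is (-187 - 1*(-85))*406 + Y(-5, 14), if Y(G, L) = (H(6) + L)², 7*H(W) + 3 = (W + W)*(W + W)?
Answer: -1972067/49 ≈ -40246.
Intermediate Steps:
H(W) = -3/7 + 4*W²/7 (H(W) = -3/7 + ((W + W)*(W + W))/7 = -3/7 + ((2*W)*(2*W))/7 = -3/7 + (4*W²)/7 = -3/7 + 4*W²/7)
Y(G, L) = (141/7 + L)² (Y(G, L) = ((-3/7 + (4/7)*6²) + L)² = ((-3/7 + (4/7)*36) + L)² = ((-3/7 + 144/7) + L)² = (141/7 + L)²)
(-187 - 1*(-85))*406 + Y(-5, 14) = (-187 - 1*(-85))*406 + (141 + 7*14)²/49 = (-187 + 85)*406 + (141 + 98)²/49 = -102*406 + (1/49)*239² = -41412 + (1/49)*57121 = -41412 + 57121/49 = -1972067/49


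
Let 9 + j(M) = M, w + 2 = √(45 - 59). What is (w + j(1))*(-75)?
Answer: 750 - 75*I*√14 ≈ 750.0 - 280.62*I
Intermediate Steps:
w = -2 + I*√14 (w = -2 + √(45 - 59) = -2 + √(-14) = -2 + I*√14 ≈ -2.0 + 3.7417*I)
j(M) = -9 + M
(w + j(1))*(-75) = ((-2 + I*√14) + (-9 + 1))*(-75) = ((-2 + I*√14) - 8)*(-75) = (-10 + I*√14)*(-75) = 750 - 75*I*√14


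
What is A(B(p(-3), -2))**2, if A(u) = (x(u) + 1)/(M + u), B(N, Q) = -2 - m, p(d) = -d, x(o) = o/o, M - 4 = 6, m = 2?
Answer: 1/9 ≈ 0.11111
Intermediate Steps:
M = 10 (M = 4 + 6 = 10)
x(o) = 1
B(N, Q) = -4 (B(N, Q) = -2 - 1*2 = -2 - 2 = -4)
A(u) = 2/(10 + u) (A(u) = (1 + 1)/(10 + u) = 2/(10 + u))
A(B(p(-3), -2))**2 = (2/(10 - 4))**2 = (2/6)**2 = (2*(1/6))**2 = (1/3)**2 = 1/9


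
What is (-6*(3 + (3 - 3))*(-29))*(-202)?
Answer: -105444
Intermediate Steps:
(-6*(3 + (3 - 3))*(-29))*(-202) = (-6*(3 + 0)*(-29))*(-202) = (-6*3*(-29))*(-202) = -18*(-29)*(-202) = 522*(-202) = -105444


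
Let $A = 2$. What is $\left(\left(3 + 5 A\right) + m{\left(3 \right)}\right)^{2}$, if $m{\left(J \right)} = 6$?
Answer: $361$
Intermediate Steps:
$\left(\left(3 + 5 A\right) + m{\left(3 \right)}\right)^{2} = \left(\left(3 + 5 \cdot 2\right) + 6\right)^{2} = \left(\left(3 + 10\right) + 6\right)^{2} = \left(13 + 6\right)^{2} = 19^{2} = 361$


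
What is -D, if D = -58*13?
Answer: 754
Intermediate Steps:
D = -754
-D = -1*(-754) = 754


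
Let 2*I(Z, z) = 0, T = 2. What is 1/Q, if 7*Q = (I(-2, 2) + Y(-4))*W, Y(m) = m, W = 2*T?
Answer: -7/16 ≈ -0.43750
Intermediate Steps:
W = 4 (W = 2*2 = 4)
I(Z, z) = 0 (I(Z, z) = (½)*0 = 0)
Q = -16/7 (Q = ((0 - 4)*4)/7 = (-4*4)/7 = (⅐)*(-16) = -16/7 ≈ -2.2857)
1/Q = 1/(-16/7) = -7/16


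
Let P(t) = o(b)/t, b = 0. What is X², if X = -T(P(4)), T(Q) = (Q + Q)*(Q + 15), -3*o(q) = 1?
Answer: 32041/5184 ≈ 6.1807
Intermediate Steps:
o(q) = -⅓ (o(q) = -⅓*1 = -⅓)
P(t) = -1/(3*t)
T(Q) = 2*Q*(15 + Q) (T(Q) = (2*Q)*(15 + Q) = 2*Q*(15 + Q))
X = 179/72 (X = -2*(-⅓/4)*(15 - ⅓/4) = -2*(-⅓*¼)*(15 - ⅓*¼) = -2*(-1)*(15 - 1/12)/12 = -2*(-1)*179/(12*12) = -1*(-179/72) = 179/72 ≈ 2.4861)
X² = (179/72)² = 32041/5184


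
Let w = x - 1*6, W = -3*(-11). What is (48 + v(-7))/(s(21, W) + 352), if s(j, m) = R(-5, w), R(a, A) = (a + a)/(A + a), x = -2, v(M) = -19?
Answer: 377/4586 ≈ 0.082207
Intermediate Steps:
W = 33
w = -8 (w = -2 - 1*6 = -2 - 6 = -8)
R(a, A) = 2*a/(A + a) (R(a, A) = (2*a)/(A + a) = 2*a/(A + a))
s(j, m) = 10/13 (s(j, m) = 2*(-5)/(-8 - 5) = 2*(-5)/(-13) = 2*(-5)*(-1/13) = 10/13)
(48 + v(-7))/(s(21, W) + 352) = (48 - 19)/(10/13 + 352) = 29/(4586/13) = 29*(13/4586) = 377/4586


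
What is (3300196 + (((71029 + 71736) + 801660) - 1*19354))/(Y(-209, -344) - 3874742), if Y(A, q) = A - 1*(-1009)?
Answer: -4225267/3873942 ≈ -1.0907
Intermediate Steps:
Y(A, q) = 1009 + A (Y(A, q) = A + 1009 = 1009 + A)
(3300196 + (((71029 + 71736) + 801660) - 1*19354))/(Y(-209, -344) - 3874742) = (3300196 + (((71029 + 71736) + 801660) - 1*19354))/((1009 - 209) - 3874742) = (3300196 + ((142765 + 801660) - 19354))/(800 - 3874742) = (3300196 + (944425 - 19354))/(-3873942) = (3300196 + 925071)*(-1/3873942) = 4225267*(-1/3873942) = -4225267/3873942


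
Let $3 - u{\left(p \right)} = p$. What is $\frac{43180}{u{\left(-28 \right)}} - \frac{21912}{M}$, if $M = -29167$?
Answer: $\frac{1260110332}{904177} \approx 1393.7$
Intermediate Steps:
$u{\left(p \right)} = 3 - p$
$\frac{43180}{u{\left(-28 \right)}} - \frac{21912}{M} = \frac{43180}{3 - -28} - \frac{21912}{-29167} = \frac{43180}{3 + 28} - - \frac{21912}{29167} = \frac{43180}{31} + \frac{21912}{29167} = \frac{1260110332}{904177}$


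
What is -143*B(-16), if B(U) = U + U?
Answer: 4576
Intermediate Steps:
B(U) = 2*U
-143*B(-16) = -286*(-16) = -143*(-32) = 4576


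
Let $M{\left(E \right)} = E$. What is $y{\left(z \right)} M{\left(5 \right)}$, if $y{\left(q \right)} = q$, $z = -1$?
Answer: $-5$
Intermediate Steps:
$y{\left(z \right)} M{\left(5 \right)} = \left(-1\right) 5 = -5$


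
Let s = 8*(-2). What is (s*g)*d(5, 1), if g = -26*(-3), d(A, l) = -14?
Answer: 17472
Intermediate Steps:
g = 78
s = -16
(s*g)*d(5, 1) = -16*78*(-14) = -1248*(-14) = 17472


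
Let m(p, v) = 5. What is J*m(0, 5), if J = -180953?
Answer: -904765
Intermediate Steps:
J*m(0, 5) = -180953*5 = -904765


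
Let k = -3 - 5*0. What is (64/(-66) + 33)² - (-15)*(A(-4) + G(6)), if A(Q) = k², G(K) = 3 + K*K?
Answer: 1901329/1089 ≈ 1745.9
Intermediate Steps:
k = -3 (k = -3 + 0 = -3)
G(K) = 3 + K²
A(Q) = 9 (A(Q) = (-3)² = 9)
(64/(-66) + 33)² - (-15)*(A(-4) + G(6)) = (64/(-66) + 33)² - (-15)*(9 + (3 + 6²)) = (64*(-1/66) + 33)² - (-15)*(9 + (3 + 36)) = (-32/33 + 33)² - (-15)*(9 + 39) = (1057/33)² - (-15)*48 = 1117249/1089 - 1*(-720) = 1117249/1089 + 720 = 1901329/1089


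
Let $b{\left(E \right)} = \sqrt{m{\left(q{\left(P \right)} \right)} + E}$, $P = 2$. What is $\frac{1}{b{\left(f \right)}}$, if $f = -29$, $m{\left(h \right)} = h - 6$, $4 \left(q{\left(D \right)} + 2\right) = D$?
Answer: $- \frac{i \sqrt{146}}{73} \approx - 0.16552 i$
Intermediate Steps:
$q{\left(D \right)} = -2 + \frac{D}{4}$
$m{\left(h \right)} = -6 + h$ ($m{\left(h \right)} = h - 6 = -6 + h$)
$b{\left(E \right)} = \sqrt{- \frac{15}{2} + E}$ ($b{\left(E \right)} = \sqrt{\left(-6 + \left(-2 + \frac{1}{4} \cdot 2\right)\right) + E} = \sqrt{\left(-6 + \left(-2 + \frac{1}{2}\right)\right) + E} = \sqrt{\left(-6 - \frac{3}{2}\right) + E} = \sqrt{- \frac{15}{2} + E}$)
$\frac{1}{b{\left(f \right)}} = \frac{1}{\frac{1}{2} \sqrt{-30 + 4 \left(-29\right)}} = \frac{1}{\frac{1}{2} \sqrt{-30 - 116}} = \frac{1}{\frac{1}{2} \sqrt{-146}} = \frac{1}{\frac{1}{2} i \sqrt{146}} = - \frac{i \sqrt{146}}{73}$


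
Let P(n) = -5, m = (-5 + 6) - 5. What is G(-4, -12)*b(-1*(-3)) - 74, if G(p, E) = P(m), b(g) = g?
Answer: -89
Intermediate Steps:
m = -4 (m = 1 - 5 = -4)
G(p, E) = -5
G(-4, -12)*b(-1*(-3)) - 74 = -(-5)*(-3) - 74 = -5*3 - 74 = -15 - 74 = -89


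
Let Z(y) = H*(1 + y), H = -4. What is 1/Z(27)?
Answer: -1/112 ≈ -0.0089286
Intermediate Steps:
Z(y) = -4 - 4*y (Z(y) = -4*(1 + y) = -4 - 4*y)
1/Z(27) = 1/(-4 - 4*27) = 1/(-4 - 108) = 1/(-112) = -1/112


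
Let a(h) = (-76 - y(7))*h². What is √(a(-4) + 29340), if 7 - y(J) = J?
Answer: 2*√7031 ≈ 167.70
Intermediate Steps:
y(J) = 7 - J
a(h) = -76*h² (a(h) = (-76 - (7 - 1*7))*h² = (-76 - (7 - 7))*h² = (-76 - 1*0)*h² = (-76 + 0)*h² = -76*h²)
√(a(-4) + 29340) = √(-76*(-4)² + 29340) = √(-76*16 + 29340) = √(-1216 + 29340) = √28124 = 2*√7031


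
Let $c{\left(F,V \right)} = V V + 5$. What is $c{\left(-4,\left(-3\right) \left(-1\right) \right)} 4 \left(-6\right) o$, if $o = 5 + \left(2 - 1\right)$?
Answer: $-2016$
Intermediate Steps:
$o = 6$ ($o = 5 + \left(2 - 1\right) = 5 + 1 = 6$)
$c{\left(F,V \right)} = 5 + V^{2}$ ($c{\left(F,V \right)} = V^{2} + 5 = 5 + V^{2}$)
$c{\left(-4,\left(-3\right) \left(-1\right) \right)} 4 \left(-6\right) o = \left(5 + \left(\left(-3\right) \left(-1\right)\right)^{2}\right) 4 \left(-6\right) 6 = \left(5 + 3^{2}\right) \left(\left(-24\right) 6\right) = \left(5 + 9\right) \left(-144\right) = 14 \left(-144\right) = -2016$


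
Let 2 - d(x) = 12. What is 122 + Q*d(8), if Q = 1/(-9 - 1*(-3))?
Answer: 371/3 ≈ 123.67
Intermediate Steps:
d(x) = -10 (d(x) = 2 - 1*12 = 2 - 12 = -10)
Q = -1/6 (Q = 1/(-9 + 3) = 1/(-6) = -1/6 ≈ -0.16667)
122 + Q*d(8) = 122 - 1/6*(-10) = 122 + 5/3 = 371/3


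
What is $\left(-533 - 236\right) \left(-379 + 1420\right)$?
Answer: $-800529$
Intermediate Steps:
$\left(-533 - 236\right) \left(-379 + 1420\right) = \left(-769\right) 1041 = -800529$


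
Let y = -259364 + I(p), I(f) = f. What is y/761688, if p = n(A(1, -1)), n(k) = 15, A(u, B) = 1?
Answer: -259349/761688 ≈ -0.34049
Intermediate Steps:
p = 15
y = -259349 (y = -259364 + 15 = -259349)
y/761688 = -259349/761688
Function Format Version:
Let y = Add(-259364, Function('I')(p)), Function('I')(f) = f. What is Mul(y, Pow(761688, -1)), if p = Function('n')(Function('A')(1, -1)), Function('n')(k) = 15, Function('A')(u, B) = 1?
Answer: Rational(-259349, 761688) ≈ -0.34049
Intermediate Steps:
p = 15
y = -259349 (y = Add(-259364, 15) = -259349)
Mul(y, Pow(761688, -1)) = Mul(-259349, Pow(761688, -1)) = Mul(-259349, Rational(1, 761688)) = Rational(-259349, 761688)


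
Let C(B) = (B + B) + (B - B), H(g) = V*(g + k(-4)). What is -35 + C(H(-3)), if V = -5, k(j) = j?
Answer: 35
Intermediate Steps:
H(g) = 20 - 5*g (H(g) = -5*(g - 4) = -5*(-4 + g) = 20 - 5*g)
C(B) = 2*B (C(B) = 2*B + 0 = 2*B)
-35 + C(H(-3)) = -35 + 2*(20 - 5*(-3)) = -35 + 2*(20 + 15) = -35 + 2*35 = -35 + 70 = 35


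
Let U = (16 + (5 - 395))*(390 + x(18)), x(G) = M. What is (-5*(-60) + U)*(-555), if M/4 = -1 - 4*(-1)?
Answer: 83276640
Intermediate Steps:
M = 12 (M = 4*(-1 - 4*(-1)) = 4*(-1 + 4) = 4*3 = 12)
x(G) = 12
U = -150348 (U = (16 + (5 - 395))*(390 + 12) = (16 - 390)*402 = -374*402 = -150348)
(-5*(-60) + U)*(-555) = (-5*(-60) - 150348)*(-555) = (300 - 150348)*(-555) = -150048*(-555) = 83276640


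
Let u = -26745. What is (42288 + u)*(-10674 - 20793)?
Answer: -489091581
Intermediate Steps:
(42288 + u)*(-10674 - 20793) = (42288 - 26745)*(-10674 - 20793) = 15543*(-31467) = -489091581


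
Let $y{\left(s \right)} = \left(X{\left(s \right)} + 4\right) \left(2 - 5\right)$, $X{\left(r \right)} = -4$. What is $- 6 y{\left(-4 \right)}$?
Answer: $0$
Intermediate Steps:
$y{\left(s \right)} = 0$ ($y{\left(s \right)} = \left(-4 + 4\right) \left(2 - 5\right) = 0 \left(-3\right) = 0$)
$- 6 y{\left(-4 \right)} = \left(-6\right) 0 = 0$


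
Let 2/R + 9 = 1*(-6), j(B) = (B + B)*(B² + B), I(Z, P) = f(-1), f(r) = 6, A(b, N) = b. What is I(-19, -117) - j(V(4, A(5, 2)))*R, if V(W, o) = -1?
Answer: 6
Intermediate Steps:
I(Z, P) = 6
j(B) = 2*B*(B + B²) (j(B) = (2*B)*(B + B²) = 2*B*(B + B²))
R = -2/15 (R = 2/(-9 + 1*(-6)) = 2/(-9 - 6) = 2/(-15) = 2*(-1/15) = -2/15 ≈ -0.13333)
I(-19, -117) - j(V(4, A(5, 2)))*R = 6 - 2*(-1)²*(1 - 1)*(-2)/15 = 6 - 2*1*0*(-2)/15 = 6 - 0*(-2)/15 = 6 - 1*0 = 6 + 0 = 6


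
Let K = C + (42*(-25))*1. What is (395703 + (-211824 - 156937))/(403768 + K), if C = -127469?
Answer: 26942/275249 ≈ 0.097882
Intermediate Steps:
K = -128519 (K = -127469 + (42*(-25))*1 = -127469 - 1050*1 = -127469 - 1050 = -128519)
(395703 + (-211824 - 156937))/(403768 + K) = (395703 + (-211824 - 156937))/(403768 - 128519) = (395703 - 368761)/275249 = 26942*(1/275249) = 26942/275249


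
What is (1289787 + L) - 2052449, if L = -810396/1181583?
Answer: -100127696038/131287 ≈ -7.6266e+5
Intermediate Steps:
L = -90044/131287 (L = -810396*1/1181583 = -90044/131287 ≈ -0.68586)
(1289787 + L) - 2052449 = (1289787 - 90044/131287) - 2052449 = 169332175825/131287 - 2052449 = -100127696038/131287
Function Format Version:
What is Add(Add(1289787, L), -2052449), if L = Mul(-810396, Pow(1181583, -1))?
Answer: Rational(-100127696038, 131287) ≈ -7.6266e+5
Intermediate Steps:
L = Rational(-90044, 131287) (L = Mul(-810396, Rational(1, 1181583)) = Rational(-90044, 131287) ≈ -0.68586)
Add(Add(1289787, L), -2052449) = Add(Add(1289787, Rational(-90044, 131287)), -2052449) = Add(Rational(169332175825, 131287), -2052449) = Rational(-100127696038, 131287)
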